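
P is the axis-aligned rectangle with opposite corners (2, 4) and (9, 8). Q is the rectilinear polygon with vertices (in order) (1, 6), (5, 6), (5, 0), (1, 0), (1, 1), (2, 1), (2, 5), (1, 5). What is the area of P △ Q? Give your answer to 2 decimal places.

|P| = 28, |Q| = 20, |P∩Q| = 6.
|P △ Q| = |P| + |Q| − 2·|P∩Q| = 28 + 20 − 12 = 36.00.

36.00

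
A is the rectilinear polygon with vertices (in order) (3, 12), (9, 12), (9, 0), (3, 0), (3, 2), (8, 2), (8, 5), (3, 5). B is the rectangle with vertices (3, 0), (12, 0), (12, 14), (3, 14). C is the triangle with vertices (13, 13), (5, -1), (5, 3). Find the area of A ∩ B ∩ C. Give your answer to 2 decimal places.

5.76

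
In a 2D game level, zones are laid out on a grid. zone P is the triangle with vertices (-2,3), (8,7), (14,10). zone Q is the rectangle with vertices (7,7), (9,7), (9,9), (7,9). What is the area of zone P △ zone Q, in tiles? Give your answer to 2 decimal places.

|zone P| = 3, |zone Q| = 4, |zone P∩zone Q| = 0.5045.
|zone P △ zone Q| = |zone P| + |zone Q| − 2·|zone P∩zone Q| = 3 + 4 − 1.0089 = 5.99.

5.99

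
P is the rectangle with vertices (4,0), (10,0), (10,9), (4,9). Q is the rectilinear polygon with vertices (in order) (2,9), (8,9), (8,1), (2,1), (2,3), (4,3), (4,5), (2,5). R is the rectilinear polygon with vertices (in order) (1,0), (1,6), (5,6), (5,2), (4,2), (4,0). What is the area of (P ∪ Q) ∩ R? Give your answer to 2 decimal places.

|P ∪ Q| = 66.
|(P ∪ Q) ∩ R| = 10.00.

10.00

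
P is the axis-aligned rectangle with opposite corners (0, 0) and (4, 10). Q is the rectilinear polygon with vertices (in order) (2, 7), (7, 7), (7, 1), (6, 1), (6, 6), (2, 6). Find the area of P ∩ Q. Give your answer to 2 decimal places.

2.00

The intersection is the polygon with vertices (4,6), (2,6), (2,7), (4,7).
By the shoelace formula its area is 2.00.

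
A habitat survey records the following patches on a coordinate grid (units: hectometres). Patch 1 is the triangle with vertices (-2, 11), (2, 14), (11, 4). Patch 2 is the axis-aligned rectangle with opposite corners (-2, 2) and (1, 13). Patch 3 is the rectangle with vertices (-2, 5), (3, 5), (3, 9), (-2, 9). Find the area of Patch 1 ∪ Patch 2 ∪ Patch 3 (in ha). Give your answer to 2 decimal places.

By inclusion–exclusion:
Individual areas: |Patch 1| = 33.5, |Patch 2| = 33, |Patch 3| = 20.
|Patch 1∩Patch 2| = 5.7564.
|Patch 1∩Patch 3| = 0.4451.
|Patch 2∩Patch 3|: x∈[-2,1], y∈[5,9] → 3·4 = 12.
|Patch 1∩Patch 2∩Patch 3| = 0.
|Patch 1 ∪ Patch 2 ∪ Patch 3| = 86.5 − 18.2015 + 0 = 68.30.

68.30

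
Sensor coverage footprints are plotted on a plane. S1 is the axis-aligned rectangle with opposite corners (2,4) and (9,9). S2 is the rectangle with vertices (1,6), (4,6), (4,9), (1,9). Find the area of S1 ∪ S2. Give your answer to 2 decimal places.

By inclusion–exclusion:
Individual areas: |S1| = 35, |S2| = 9.
|S1∩S2|: x∈[2,4], y∈[6,9] → 2·3 = 6.
|S1 ∪ S2| = 44 − 6 = 38.00.

38.00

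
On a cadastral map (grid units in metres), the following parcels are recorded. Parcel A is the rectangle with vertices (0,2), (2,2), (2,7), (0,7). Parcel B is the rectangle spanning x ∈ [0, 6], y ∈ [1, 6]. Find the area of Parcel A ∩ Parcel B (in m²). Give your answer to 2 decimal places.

8.00

|Parcel A∩Parcel B|: x∈[0,2], y∈[2,6] → 2·4 = 8.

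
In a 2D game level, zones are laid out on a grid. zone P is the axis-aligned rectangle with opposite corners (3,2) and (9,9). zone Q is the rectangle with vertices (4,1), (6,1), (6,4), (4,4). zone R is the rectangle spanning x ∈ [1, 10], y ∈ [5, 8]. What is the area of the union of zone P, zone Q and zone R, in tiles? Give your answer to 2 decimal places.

By inclusion–exclusion:
Individual areas: |zone P| = 42, |zone Q| = 6, |zone R| = 27.
|zone P∩zone Q|: x∈[4,6], y∈[2,4] → 2·2 = 4.
|zone P∩zone R|: x∈[3,9], y∈[5,8] → 6·3 = 18.
|zone Q∩zone R| = 0 (no overlap).
|zone P∩zone Q∩zone R| = 0.
|zone P ∪ zone Q ∪ zone R| = 75 − 22 + 0 = 53.00.

53.00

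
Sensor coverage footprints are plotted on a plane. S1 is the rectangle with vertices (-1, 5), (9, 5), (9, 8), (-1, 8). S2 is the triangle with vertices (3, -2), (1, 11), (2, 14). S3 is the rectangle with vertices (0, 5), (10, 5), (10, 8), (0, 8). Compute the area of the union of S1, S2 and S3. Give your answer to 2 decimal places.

By inclusion–exclusion:
Individual areas: |S1| = 30, |S2| = 9.5, |S3| = 30.
|S1∩S2| = 2.3293.
|S1∩S3|: x∈[0,9], y∈[5,8] → 9·3 = 27.
|S2∩S3| = 2.3293.
|S1∩S2∩S3| = 2.3293.
|S1 ∪ S2 ∪ S3| = 69.5 − 31.6587 + 2.3293 = 40.17.

40.17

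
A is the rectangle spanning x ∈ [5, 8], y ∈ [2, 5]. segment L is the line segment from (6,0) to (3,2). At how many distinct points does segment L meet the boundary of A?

The segment lies entirely outside A and never meets its boundary.

0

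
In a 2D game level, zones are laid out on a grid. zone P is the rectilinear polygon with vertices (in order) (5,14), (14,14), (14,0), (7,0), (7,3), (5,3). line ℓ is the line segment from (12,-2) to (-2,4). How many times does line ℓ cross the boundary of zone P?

2

The segment meets the boundary at (7.333,0), (7,0.143).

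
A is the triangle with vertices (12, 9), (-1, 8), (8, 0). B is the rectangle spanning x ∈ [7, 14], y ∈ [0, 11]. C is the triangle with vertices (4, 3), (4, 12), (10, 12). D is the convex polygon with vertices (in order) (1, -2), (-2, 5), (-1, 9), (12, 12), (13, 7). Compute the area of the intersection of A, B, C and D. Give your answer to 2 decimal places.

0.44

The intersection is the polygon with vertices (7.784,8.676), (7,7.5), (7,8.615).
By the shoelace formula its area is 0.44.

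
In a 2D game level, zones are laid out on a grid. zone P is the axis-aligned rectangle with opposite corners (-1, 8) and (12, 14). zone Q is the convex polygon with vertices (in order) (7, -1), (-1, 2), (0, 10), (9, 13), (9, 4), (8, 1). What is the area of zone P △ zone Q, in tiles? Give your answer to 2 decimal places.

117.50

|zone P| = 78, |zone Q| = 103, |zone P∩zone Q| = 31.75.
|zone P △ zone Q| = |zone P| + |zone Q| − 2·|zone P∩zone Q| = 78 + 103 − 63.5 = 117.50.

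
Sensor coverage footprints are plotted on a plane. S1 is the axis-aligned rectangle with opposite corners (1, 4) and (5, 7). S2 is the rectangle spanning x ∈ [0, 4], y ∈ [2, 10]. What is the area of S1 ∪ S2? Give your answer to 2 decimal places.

By inclusion–exclusion:
Individual areas: |S1| = 12, |S2| = 32.
|S1∩S2|: x∈[1,4], y∈[4,7] → 3·3 = 9.
|S1 ∪ S2| = 44 − 9 = 35.00.

35.00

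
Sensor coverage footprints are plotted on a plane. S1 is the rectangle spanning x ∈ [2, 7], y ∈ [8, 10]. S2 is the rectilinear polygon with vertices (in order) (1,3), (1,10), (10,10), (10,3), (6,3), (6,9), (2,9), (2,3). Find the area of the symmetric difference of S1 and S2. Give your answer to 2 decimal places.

|S1| = 10, |S2| = 39, |S1∩S2| = 6.
|S1 △ S2| = |S1| + |S2| − 2·|S1∩S2| = 10 + 39 − 12 = 37.00.

37.00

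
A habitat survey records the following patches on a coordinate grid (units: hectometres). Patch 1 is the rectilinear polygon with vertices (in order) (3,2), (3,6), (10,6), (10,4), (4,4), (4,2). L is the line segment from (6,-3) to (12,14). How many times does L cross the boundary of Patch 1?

2

The segment meets the boundary at (9.176,6), (8.471,4).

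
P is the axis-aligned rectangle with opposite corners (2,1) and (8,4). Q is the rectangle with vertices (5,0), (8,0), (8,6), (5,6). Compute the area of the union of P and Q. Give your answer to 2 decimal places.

By inclusion–exclusion:
Individual areas: |P| = 18, |Q| = 18.
|P∩Q|: x∈[5,8], y∈[1,4] → 3·3 = 9.
|P ∪ Q| = 36 − 9 = 27.00.

27.00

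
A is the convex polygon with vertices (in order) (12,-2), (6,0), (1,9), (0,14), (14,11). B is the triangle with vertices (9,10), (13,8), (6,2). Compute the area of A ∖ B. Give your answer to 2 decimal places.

119.00

|A| = 138, |A∩B| = 19.
|A ∖ B| = |A| − |A∩B| = 138 − 19 = 119.00.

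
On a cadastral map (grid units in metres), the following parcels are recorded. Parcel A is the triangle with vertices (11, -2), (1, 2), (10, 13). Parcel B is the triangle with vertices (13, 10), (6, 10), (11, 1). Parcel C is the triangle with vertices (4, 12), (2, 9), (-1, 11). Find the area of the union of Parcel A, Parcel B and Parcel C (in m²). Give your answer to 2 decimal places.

93.83

By inclusion–exclusion:
Individual areas: |Parcel A| = 73, |Parcel B| = 31.5, |Parcel C| = 6.5.
|Parcel A∩Parcel B| = 17.1716.
|Parcel A∩Parcel C| = 0.
|Parcel B∩Parcel C| = 0.
|Parcel A∩Parcel B∩Parcel C| = 0.
|Parcel A ∪ Parcel B ∪ Parcel C| = 111 − 17.1716 + 0 = 93.83.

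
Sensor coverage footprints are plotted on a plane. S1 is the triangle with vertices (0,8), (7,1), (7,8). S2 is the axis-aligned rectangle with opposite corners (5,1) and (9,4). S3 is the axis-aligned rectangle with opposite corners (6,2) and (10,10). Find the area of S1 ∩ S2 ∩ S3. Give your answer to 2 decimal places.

2.00

The intersection is the polygon with vertices (7,4), (7,2), (6,2), (6,4).
By the shoelace formula its area is 2.00.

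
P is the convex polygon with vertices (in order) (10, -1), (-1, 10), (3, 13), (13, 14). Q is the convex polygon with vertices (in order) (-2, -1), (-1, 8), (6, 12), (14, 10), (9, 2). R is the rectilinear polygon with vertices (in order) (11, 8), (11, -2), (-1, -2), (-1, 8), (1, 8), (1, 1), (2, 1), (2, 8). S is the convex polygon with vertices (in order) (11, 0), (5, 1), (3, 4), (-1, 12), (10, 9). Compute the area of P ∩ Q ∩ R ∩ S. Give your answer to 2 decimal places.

36.45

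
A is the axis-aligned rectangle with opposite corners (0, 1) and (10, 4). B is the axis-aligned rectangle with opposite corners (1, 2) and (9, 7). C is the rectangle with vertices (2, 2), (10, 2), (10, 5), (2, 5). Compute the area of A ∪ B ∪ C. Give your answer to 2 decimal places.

55.00

By inclusion–exclusion:
Individual areas: |A| = 30, |B| = 40, |C| = 24.
|A∩B|: x∈[1,9], y∈[2,4] → 8·2 = 16.
|A∩C|: x∈[2,10], y∈[2,4] → 8·2 = 16.
|B∩C|: x∈[2,9], y∈[2,5] → 7·3 = 21.
|A∩B∩C| = 14.
|A ∪ B ∪ C| = 94 − 53 + 14 = 55.00.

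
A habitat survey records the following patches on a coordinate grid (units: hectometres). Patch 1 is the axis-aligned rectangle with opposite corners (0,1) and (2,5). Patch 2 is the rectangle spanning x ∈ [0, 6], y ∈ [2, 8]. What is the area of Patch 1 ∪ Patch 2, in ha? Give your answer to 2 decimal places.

By inclusion–exclusion:
Individual areas: |Patch 1| = 8, |Patch 2| = 36.
|Patch 1∩Patch 2|: x∈[0,2], y∈[2,5] → 2·3 = 6.
|Patch 1 ∪ Patch 2| = 44 − 6 = 38.00.

38.00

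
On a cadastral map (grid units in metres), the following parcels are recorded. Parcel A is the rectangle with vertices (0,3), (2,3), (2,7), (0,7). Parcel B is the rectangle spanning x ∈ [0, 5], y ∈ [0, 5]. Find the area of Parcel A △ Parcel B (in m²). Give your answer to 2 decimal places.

|Parcel A∩Parcel B|: x∈[0,2], y∈[3,5] → 2·2 = 4.
|Parcel A △ Parcel B| = |Parcel A| + |Parcel B| − 2·|Parcel A∩Parcel B| = 8 + 25 − 8 = 25.00.

25.00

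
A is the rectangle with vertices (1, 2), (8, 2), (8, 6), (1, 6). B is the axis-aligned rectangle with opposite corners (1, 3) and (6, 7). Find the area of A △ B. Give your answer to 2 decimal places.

18.00

|A∩B|: x∈[1,6], y∈[3,6] → 5·3 = 15.
|A △ B| = |A| + |B| − 2·|A∩B| = 28 + 20 − 30 = 18.00.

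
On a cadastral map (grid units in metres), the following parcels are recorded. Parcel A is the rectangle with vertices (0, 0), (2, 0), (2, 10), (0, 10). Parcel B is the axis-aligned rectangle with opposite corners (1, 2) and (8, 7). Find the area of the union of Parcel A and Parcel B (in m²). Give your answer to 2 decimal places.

50.00

By inclusion–exclusion:
Individual areas: |Parcel A| = 20, |Parcel B| = 35.
|Parcel A∩Parcel B|: x∈[1,2], y∈[2,7] → 1·5 = 5.
|Parcel A ∪ Parcel B| = 55 − 5 = 50.00.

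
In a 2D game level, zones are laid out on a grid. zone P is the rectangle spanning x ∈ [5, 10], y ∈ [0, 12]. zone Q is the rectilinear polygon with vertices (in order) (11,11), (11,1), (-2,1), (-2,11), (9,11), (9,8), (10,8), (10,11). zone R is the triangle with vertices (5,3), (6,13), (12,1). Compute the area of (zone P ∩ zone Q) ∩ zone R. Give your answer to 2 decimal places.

31.37

The region (zone P ∩ zone Q) ∩ zone R is the polygon with vertices (7,11), (10,5), (10,1.571), (5,3), (5.8,11).
By the shoelace formula its area is 31.37.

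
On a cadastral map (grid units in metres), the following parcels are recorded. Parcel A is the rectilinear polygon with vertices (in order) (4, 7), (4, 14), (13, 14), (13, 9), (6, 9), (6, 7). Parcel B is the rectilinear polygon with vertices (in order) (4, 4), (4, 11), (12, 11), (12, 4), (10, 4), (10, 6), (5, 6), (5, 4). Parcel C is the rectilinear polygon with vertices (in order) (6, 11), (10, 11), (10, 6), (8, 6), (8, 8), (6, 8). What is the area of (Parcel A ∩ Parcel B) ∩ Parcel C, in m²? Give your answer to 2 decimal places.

8.00

|Parcel A ∩ Parcel B| = 20.
|(Parcel A ∩ Parcel B) ∩ Parcel C| = 8.00.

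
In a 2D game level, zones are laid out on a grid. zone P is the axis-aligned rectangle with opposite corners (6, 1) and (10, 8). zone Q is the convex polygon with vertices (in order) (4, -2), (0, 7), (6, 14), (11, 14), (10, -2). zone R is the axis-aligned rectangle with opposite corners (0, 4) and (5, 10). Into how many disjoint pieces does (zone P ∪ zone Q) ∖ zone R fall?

(zone P ∪ zone Q) ∖ zone R is a single connected region.

1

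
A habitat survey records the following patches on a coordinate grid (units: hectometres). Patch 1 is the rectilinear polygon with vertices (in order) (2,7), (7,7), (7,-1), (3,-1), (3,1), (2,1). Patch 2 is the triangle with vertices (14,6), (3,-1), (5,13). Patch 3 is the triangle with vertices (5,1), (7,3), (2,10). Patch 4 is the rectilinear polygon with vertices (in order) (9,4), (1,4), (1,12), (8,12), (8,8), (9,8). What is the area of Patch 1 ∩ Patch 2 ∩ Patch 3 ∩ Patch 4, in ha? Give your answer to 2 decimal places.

3.77

The intersection is the polygon with vertices (6.286,4), (4,4), (3.8,4.6), (4.143,7).
By the shoelace formula its area is 3.77.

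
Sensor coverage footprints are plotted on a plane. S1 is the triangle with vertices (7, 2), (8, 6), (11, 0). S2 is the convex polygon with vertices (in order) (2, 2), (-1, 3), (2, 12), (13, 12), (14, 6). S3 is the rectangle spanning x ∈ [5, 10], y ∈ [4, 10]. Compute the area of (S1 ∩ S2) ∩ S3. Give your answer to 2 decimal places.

1.36

The region (S1 ∩ S2) ∩ S3 is the polygon with vertices (8.857,4.286), (8,4), (7.5,4), (8,6).
By the shoelace formula its area is 1.36.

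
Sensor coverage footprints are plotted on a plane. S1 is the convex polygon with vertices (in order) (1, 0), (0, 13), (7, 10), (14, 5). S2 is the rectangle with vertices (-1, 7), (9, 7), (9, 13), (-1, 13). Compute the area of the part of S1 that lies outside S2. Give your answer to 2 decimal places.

|S1| = 94, |S1∩S2| = 34.6868.
|S1 ∖ S2| = |S1| − |S1∩S2| = 94 − 34.6868 = 59.31.

59.31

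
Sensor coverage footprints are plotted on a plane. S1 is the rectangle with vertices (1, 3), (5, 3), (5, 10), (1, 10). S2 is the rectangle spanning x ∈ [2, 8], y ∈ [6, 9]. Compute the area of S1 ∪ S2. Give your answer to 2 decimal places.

37.00

By inclusion–exclusion:
Individual areas: |S1| = 28, |S2| = 18.
|S1∩S2|: x∈[2,5], y∈[6,9] → 3·3 = 9.
|S1 ∪ S2| = 46 − 9 = 37.00.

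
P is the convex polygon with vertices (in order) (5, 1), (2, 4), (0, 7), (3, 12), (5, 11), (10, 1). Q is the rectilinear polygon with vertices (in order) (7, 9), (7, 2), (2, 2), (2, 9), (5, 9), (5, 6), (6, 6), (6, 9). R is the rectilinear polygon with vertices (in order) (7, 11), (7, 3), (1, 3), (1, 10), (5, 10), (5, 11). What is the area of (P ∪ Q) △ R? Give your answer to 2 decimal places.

27.57

|P ∪ Q| = 61.
|(P ∪ Q) ∩ R| = 38.7167.
|(P ∪ Q) △ R| = 61 + 44 − 77.4333 = 27.57.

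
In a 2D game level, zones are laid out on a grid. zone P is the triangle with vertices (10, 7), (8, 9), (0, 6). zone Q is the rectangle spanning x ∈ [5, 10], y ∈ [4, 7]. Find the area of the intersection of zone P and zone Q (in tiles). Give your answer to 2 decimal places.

1.25

The intersection is the polygon with vertices (5,6.5), (5,7), (10,7).
By the shoelace formula its area is 1.25.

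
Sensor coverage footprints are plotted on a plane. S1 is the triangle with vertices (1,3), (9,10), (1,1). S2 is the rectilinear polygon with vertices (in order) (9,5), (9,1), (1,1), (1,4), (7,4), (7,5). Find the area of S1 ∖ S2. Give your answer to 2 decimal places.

|S1| = 8, |S1∩S2| = 3.4286.
|S1 ∖ S2| = |S1| − |S1∩S2| = 8 − 3.4286 = 4.57.

4.57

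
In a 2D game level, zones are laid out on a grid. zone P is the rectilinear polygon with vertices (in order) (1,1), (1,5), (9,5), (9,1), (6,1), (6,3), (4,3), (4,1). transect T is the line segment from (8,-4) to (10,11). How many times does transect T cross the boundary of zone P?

The segment meets the boundary at (9,3.5), (8.667,1).

2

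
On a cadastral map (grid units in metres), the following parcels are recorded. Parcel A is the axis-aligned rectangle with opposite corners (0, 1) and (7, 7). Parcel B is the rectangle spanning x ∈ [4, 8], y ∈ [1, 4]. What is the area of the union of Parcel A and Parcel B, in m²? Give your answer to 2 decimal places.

By inclusion–exclusion:
Individual areas: |Parcel A| = 42, |Parcel B| = 12.
|Parcel A∩Parcel B|: x∈[4,7], y∈[1,4] → 3·3 = 9.
|Parcel A ∪ Parcel B| = 54 − 9 = 45.00.

45.00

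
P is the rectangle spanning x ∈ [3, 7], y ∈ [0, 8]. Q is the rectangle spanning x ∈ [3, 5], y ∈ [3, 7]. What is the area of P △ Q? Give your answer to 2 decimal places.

24.00

|P∩Q|: x∈[3,5], y∈[3,7] → 2·4 = 8.
|P △ Q| = |P| + |Q| − 2·|P∩Q| = 32 + 8 − 16 = 24.00.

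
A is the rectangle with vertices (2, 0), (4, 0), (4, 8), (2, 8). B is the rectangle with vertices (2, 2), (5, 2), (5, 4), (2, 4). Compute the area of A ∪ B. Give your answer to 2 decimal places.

18.00

By inclusion–exclusion:
Individual areas: |A| = 16, |B| = 6.
|A∩B|: x∈[2,4], y∈[2,4] → 2·2 = 4.
|A ∪ B| = 22 − 4 = 18.00.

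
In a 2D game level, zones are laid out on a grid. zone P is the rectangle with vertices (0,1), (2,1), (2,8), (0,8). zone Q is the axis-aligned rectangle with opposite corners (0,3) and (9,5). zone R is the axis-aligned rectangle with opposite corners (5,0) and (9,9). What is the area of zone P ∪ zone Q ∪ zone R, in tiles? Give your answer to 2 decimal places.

56.00

By inclusion–exclusion:
Individual areas: |zone P| = 14, |zone Q| = 18, |zone R| = 36.
|zone P∩zone Q|: x∈[0,2], y∈[3,5] → 2·2 = 4.
|zone P∩zone R| = 0 (no overlap).
|zone Q∩zone R|: x∈[5,9], y∈[3,5] → 4·2 = 8.
|zone P∩zone Q∩zone R| = 0.
|zone P ∪ zone Q ∪ zone R| = 68 − 12 + 0 = 56.00.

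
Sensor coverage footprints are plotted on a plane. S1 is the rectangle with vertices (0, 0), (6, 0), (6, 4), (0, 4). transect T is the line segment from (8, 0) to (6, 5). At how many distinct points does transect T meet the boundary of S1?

0

The segment lies entirely outside S1 and never meets its boundary.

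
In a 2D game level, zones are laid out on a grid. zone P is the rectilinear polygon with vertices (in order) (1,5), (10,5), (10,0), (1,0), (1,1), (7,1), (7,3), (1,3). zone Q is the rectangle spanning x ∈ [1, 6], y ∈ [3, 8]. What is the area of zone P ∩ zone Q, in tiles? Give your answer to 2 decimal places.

The intersection is the polygon with vertices (6,5), (6,3), (1,3), (1,5).
By the shoelace formula its area is 10.00.

10.00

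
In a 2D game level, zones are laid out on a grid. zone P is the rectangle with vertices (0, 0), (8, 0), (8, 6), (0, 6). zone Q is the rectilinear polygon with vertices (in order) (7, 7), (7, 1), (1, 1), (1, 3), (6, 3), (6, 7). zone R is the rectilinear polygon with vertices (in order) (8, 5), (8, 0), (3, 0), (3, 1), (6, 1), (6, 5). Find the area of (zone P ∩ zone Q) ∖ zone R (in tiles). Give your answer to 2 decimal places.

|zone P ∩ zone Q| = 15.
|(zone P ∩ zone Q) ∩ zone R| = 4.
|(zone P ∩ zone Q) ∖ zone R| = 15 − 4 = 11.00.

11.00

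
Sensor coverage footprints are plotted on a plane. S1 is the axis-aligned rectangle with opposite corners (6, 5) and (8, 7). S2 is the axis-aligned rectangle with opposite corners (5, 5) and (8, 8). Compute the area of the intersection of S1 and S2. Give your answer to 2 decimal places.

4.00

|S1∩S2|: x∈[6,8], y∈[5,7] → 2·2 = 4.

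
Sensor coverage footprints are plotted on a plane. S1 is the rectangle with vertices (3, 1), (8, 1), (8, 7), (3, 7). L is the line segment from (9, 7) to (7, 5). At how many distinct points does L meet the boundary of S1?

The segment meets the boundary at (8,6).

1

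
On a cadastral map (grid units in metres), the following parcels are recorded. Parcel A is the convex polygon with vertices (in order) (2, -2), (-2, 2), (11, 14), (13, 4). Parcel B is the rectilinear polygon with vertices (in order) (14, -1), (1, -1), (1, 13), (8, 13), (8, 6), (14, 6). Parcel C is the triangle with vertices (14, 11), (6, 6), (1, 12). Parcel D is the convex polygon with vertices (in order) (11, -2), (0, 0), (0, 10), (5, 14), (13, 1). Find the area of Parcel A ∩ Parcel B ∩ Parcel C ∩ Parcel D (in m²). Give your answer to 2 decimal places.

9.19

The intersection is the polygon with vertices (6,6), (4.406,7.913), (7.174,10.468), (8,9.125), (8,7.25).
By the shoelace formula its area is 9.19.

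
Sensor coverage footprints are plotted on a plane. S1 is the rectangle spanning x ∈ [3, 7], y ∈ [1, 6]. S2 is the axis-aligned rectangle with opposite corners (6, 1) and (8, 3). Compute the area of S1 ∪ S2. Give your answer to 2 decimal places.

22.00

By inclusion–exclusion:
Individual areas: |S1| = 20, |S2| = 4.
|S1∩S2|: x∈[6,7], y∈[1,3] → 1·2 = 2.
|S1 ∪ S2| = 24 − 2 = 22.00.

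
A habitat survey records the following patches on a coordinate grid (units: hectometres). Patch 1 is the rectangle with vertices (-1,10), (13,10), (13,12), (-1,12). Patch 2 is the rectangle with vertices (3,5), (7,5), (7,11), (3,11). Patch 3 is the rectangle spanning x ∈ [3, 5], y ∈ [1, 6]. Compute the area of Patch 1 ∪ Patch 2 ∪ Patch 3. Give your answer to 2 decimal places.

By inclusion–exclusion:
Individual areas: |Patch 1| = 28, |Patch 2| = 24, |Patch 3| = 10.
|Patch 1∩Patch 2|: x∈[3,7], y∈[10,11] → 4·1 = 4.
|Patch 1∩Patch 3| = 0 (no overlap).
|Patch 2∩Patch 3|: x∈[3,5], y∈[5,6] → 2·1 = 2.
|Patch 1∩Patch 2∩Patch 3| = 0.
|Patch 1 ∪ Patch 2 ∪ Patch 3| = 62 − 6 + 0 = 56.00.

56.00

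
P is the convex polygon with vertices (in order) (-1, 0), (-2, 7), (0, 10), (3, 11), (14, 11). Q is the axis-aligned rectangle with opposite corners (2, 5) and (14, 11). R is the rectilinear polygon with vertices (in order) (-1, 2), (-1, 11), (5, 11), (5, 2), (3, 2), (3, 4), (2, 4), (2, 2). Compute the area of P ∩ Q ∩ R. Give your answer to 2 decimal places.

The intersection is the polygon with vertices (5,11), (5,5), (2,5), (2,10.667), (3,11).
By the shoelace formula its area is 17.83.

17.83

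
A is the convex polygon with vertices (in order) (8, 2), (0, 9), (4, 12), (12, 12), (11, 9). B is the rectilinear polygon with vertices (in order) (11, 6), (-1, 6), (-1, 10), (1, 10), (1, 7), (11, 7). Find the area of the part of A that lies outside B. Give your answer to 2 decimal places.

59.12

|A| = 67, |A∩B| = 7.8839.
|A ∖ B| = |A| − |A∩B| = 67 − 7.8839 = 59.12.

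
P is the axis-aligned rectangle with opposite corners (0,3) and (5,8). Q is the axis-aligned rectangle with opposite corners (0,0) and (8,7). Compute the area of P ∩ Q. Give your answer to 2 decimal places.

20.00

|P∩Q|: x∈[0,5], y∈[3,7] → 5·4 = 20.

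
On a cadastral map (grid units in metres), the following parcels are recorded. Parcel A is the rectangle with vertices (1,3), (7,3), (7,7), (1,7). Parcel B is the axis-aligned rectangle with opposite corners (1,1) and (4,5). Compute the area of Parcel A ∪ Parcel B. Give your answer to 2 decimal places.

30.00

By inclusion–exclusion:
Individual areas: |Parcel A| = 24, |Parcel B| = 12.
|Parcel A∩Parcel B|: x∈[1,4], y∈[3,5] → 3·2 = 6.
|Parcel A ∪ Parcel B| = 36 − 6 = 30.00.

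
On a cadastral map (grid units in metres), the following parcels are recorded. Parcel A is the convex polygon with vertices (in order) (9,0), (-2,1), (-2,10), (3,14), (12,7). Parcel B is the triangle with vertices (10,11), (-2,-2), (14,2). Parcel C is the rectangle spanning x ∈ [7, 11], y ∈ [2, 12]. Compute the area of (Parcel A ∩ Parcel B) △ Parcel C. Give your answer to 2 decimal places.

44.44

|Parcel A ∩ Parcel B| = 54.7649.
|(Parcel A ∩ Parcel B) ∩ Parcel C| = 25.1626.
|(Parcel A ∩ Parcel B) △ Parcel C| = 54.7649 + 40 − 50.3251 = 44.44.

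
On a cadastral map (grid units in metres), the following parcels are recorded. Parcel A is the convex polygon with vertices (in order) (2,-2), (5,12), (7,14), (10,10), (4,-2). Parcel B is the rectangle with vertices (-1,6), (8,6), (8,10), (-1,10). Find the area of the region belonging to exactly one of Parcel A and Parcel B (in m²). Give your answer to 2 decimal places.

|Parcel A| = 57, |Parcel B| = 36, |Parcel A∩Parcel B| = 15.4286.
|Parcel A △ Parcel B| = |Parcel A| + |Parcel B| − 2·|Parcel A∩Parcel B| = 57 + 36 − 30.8571 = 62.14.

62.14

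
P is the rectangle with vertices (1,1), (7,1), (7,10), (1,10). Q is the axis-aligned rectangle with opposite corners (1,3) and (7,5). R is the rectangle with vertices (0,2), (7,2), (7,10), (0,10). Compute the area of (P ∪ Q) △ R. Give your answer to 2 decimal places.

|P ∪ Q| = 54.
|(P ∪ Q) ∩ R| = 48.
|(P ∪ Q) △ R| = 54 + 56 − 96 = 14.00.

14.00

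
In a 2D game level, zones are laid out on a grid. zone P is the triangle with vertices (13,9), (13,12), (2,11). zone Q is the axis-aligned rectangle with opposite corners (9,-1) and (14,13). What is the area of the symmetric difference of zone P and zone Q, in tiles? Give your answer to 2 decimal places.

66.86

|zone P| = 16.5, |zone Q| = 70, |zone P∩zone Q| = 9.8182.
|zone P △ zone Q| = |zone P| + |zone Q| − 2·|zone P∩zone Q| = 16.5 + 70 − 19.6364 = 66.86.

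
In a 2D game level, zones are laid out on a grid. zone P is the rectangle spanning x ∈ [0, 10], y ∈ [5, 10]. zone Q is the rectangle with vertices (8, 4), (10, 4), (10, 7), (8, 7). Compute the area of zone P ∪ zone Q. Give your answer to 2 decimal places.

52.00

By inclusion–exclusion:
Individual areas: |zone P| = 50, |zone Q| = 6.
|zone P∩zone Q|: x∈[8,10], y∈[5,7] → 2·2 = 4.
|zone P ∪ zone Q| = 56 − 4 = 52.00.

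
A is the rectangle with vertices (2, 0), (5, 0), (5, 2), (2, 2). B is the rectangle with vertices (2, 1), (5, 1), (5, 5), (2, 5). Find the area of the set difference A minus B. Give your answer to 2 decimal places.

|A∩B|: x∈[2,5], y∈[1,2] → 3·1 = 3.
|A| = 6.
|A ∖ B| = |A| − |A∩B| = 6 − 3 = 3.00.

3.00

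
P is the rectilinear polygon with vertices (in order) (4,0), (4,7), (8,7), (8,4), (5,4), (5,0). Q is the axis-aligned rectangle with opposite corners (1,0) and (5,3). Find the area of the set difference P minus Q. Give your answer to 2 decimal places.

|P| = 16, |P∩Q| = 3.
|P ∖ Q| = |P| − |P∩Q| = 16 − 3 = 13.00.

13.00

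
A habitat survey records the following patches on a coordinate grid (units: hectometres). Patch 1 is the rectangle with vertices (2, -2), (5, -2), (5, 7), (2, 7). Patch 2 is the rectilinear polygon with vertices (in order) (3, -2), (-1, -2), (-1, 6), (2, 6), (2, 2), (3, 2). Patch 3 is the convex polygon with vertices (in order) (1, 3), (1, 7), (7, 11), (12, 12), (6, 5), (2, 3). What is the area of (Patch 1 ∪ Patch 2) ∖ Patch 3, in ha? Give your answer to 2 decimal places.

38.25

|Patch 1 ∪ Patch 2| = 51.
|(Patch 1 ∪ Patch 2) ∩ Patch 3| = 12.75.
|(Patch 1 ∪ Patch 2) ∖ Patch 3| = 51 − 12.75 = 38.25.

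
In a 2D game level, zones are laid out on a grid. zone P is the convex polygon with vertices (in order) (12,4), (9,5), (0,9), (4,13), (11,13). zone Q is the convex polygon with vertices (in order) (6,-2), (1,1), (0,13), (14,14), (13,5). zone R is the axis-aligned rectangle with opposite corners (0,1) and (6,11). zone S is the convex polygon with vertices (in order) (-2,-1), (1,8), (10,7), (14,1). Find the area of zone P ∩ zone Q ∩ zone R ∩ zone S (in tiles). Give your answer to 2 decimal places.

The intersection is the polygon with vertices (6,6.333), (2.667,7.815), (6,7.444).
By the shoelace formula its area is 1.85.

1.85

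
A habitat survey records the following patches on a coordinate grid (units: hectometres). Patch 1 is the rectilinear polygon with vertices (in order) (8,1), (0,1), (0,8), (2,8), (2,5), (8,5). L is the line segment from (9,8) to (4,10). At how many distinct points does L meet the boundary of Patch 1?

0

The segment lies entirely outside Patch 1 and never meets its boundary.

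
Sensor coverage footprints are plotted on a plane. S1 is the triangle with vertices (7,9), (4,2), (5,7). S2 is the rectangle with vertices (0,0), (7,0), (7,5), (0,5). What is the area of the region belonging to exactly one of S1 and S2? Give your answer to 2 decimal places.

|S1| = 4, |S2| = 35, |S1∩S2| = 1.0286.
|S1 △ S2| = |S1| + |S2| − 2·|S1∩S2| = 4 + 35 − 2.0571 = 36.94.

36.94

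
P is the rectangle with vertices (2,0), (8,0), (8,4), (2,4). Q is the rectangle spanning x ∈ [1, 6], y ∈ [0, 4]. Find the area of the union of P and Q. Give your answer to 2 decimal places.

By inclusion–exclusion:
Individual areas: |P| = 24, |Q| = 20.
|P∩Q|: x∈[2,6], y∈[0,4] → 4·4 = 16.
|P ∪ Q| = 44 − 16 = 28.00.

28.00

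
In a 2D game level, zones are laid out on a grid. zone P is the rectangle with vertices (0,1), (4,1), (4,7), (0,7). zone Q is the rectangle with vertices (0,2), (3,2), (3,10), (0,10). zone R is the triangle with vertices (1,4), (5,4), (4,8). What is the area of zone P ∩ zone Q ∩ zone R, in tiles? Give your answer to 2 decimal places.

The intersection is the polygon with vertices (3,4), (1,4), (3,6.667).
By the shoelace formula its area is 2.67.

2.67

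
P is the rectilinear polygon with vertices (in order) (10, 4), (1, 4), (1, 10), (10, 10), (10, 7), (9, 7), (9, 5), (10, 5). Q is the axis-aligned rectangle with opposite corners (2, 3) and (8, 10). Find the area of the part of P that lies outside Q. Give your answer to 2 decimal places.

|P| = 52, |P∩Q| = 36.
|P ∖ Q| = |P| − |P∩Q| = 52 − 36 = 16.00.

16.00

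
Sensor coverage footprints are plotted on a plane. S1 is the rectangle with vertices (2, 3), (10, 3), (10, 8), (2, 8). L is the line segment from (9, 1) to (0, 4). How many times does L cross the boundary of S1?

2

The segment meets the boundary at (3,3), (2,3.333).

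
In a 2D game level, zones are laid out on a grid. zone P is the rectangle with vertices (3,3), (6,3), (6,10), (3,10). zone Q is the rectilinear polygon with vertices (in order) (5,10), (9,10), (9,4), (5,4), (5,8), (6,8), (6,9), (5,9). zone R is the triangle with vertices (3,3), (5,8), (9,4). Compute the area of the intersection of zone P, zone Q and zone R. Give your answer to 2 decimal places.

3.50

The intersection is the polygon with vertices (5,8), (6,7), (6,4), (5,4).
By the shoelace formula its area is 3.50.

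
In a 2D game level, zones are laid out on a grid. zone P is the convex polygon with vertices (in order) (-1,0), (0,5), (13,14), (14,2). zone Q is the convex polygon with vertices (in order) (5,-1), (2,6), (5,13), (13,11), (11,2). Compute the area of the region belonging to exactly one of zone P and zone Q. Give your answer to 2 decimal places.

|zone P| = 119, |zone Q| = 101, |zone P∩zone Q| = 78.7199.
|zone P △ zone Q| = |zone P| + |zone Q| − 2·|zone P∩zone Q| = 119 + 101 − 157.4397 = 62.56.

62.56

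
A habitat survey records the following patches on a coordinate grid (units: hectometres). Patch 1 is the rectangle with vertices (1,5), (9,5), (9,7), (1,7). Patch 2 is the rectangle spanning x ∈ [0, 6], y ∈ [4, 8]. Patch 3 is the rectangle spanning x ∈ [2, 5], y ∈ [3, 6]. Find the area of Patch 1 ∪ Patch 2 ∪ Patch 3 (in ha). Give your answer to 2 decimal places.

33.00

By inclusion–exclusion:
Individual areas: |Patch 1| = 16, |Patch 2| = 24, |Patch 3| = 9.
|Patch 1∩Patch 2|: x∈[1,6], y∈[5,7] → 5·2 = 10.
|Patch 1∩Patch 3|: x∈[2,5], y∈[5,6] → 3·1 = 3.
|Patch 2∩Patch 3|: x∈[2,5], y∈[4,6] → 3·2 = 6.
|Patch 1∩Patch 2∩Patch 3| = 3.
|Patch 1 ∪ Patch 2 ∪ Patch 3| = 49 − 19 + 3 = 33.00.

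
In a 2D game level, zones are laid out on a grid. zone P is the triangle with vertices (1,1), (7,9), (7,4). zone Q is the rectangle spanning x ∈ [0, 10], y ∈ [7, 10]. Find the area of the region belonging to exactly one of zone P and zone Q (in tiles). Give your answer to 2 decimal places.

|zone P| = 15, |zone Q| = 30, |zone P∩zone Q| = 1.5.
|zone P △ zone Q| = |zone P| + |zone Q| − 2·|zone P∩zone Q| = 15 + 30 − 3 = 42.00.

42.00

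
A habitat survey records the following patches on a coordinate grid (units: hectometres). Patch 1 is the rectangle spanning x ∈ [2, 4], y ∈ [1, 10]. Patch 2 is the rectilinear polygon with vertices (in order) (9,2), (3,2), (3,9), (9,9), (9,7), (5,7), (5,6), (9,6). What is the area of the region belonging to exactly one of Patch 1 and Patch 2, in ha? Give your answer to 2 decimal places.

|Patch 1| = 18, |Patch 2| = 38, |Patch 1∩Patch 2| = 7.
|Patch 1 △ Patch 2| = |Patch 1| + |Patch 2| − 2·|Patch 1∩Patch 2| = 18 + 38 − 14 = 42.00.

42.00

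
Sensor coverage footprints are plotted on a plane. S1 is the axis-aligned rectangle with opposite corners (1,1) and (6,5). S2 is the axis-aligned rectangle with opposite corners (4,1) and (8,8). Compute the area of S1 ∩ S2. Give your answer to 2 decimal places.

8.00

|S1∩S2|: x∈[4,6], y∈[1,5] → 2·4 = 8.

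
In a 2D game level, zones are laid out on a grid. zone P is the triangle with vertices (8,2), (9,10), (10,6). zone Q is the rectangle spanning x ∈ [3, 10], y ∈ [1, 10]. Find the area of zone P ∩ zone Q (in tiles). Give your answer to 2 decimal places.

6.00

The intersection is the polygon with vertices (9,10), (10,6), (8,2).
By the shoelace formula its area is 6.00.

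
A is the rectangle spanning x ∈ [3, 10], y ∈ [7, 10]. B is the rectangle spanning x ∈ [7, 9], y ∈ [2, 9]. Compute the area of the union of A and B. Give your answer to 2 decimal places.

By inclusion–exclusion:
Individual areas: |A| = 21, |B| = 14.
|A∩B|: x∈[7,9], y∈[7,9] → 2·2 = 4.
|A ∪ B| = 35 − 4 = 31.00.

31.00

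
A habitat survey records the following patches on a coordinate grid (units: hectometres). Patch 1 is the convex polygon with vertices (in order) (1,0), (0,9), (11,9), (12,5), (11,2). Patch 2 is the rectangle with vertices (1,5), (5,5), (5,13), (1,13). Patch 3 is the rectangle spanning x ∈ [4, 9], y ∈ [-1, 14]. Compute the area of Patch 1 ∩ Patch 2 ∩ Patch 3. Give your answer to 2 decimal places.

The intersection is the polygon with vertices (5,5), (4,5), (4,9), (5,9).
By the shoelace formula its area is 4.00.

4.00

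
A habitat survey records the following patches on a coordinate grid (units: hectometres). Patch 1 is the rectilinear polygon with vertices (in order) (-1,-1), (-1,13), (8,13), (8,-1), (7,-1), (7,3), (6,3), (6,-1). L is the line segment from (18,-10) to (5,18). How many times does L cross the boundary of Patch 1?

2

The segment meets the boundary at (7.321,13), (8,11.538).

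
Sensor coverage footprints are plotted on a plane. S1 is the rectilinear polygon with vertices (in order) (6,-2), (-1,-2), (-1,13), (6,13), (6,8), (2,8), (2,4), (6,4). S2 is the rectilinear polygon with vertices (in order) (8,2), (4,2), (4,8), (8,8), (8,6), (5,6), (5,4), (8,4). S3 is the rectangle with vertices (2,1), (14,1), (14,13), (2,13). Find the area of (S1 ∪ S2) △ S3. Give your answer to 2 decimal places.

155.00

|S1 ∪ S2| = 103.
|(S1 ∪ S2) ∩ S3| = 46.
|(S1 ∪ S2) △ S3| = 103 + 144 − 92 = 155.00.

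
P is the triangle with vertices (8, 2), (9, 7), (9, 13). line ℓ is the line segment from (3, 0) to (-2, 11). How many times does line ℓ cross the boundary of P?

0

The segment lies entirely outside P and never meets its boundary.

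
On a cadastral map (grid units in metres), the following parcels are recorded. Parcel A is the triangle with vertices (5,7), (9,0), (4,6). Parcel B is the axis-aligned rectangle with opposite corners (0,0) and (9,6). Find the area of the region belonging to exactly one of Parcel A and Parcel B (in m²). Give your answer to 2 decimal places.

50.07

|Parcel A| = 5.5, |Parcel B| = 54, |Parcel A∩Parcel B| = 4.7143.
|Parcel A △ Parcel B| = |Parcel A| + |Parcel B| − 2·|Parcel A∩Parcel B| = 5.5 + 54 − 9.4286 = 50.07.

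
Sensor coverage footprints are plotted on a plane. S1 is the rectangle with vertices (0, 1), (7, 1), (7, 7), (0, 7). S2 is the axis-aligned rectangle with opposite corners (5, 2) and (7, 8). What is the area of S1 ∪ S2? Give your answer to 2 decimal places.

44.00

By inclusion–exclusion:
Individual areas: |S1| = 42, |S2| = 12.
|S1∩S2|: x∈[5,7], y∈[2,7] → 2·5 = 10.
|S1 ∪ S2| = 54 − 10 = 44.00.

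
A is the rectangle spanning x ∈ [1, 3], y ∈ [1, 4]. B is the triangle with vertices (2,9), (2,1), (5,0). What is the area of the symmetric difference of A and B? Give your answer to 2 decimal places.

12.00

|A| = 6, |B| = 12, |A∩B| = 3.
|A △ B| = |A| + |B| − 2·|A∩B| = 6 + 12 − 6 = 12.00.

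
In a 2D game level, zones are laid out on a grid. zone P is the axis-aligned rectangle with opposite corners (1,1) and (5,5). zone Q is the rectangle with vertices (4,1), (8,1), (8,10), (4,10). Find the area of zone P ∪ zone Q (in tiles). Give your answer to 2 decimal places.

48.00

By inclusion–exclusion:
Individual areas: |zone P| = 16, |zone Q| = 36.
|zone P∩zone Q|: x∈[4,5], y∈[1,5] → 1·4 = 4.
|zone P ∪ zone Q| = 52 − 4 = 48.00.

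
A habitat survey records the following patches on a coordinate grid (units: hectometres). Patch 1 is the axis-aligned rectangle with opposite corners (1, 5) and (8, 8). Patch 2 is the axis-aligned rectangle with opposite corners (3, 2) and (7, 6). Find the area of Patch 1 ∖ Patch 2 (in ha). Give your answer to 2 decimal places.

17.00

|Patch 1∩Patch 2|: x∈[3,7], y∈[5,6] → 4·1 = 4.
|Patch 1| = 21.
|Patch 1 ∖ Patch 2| = |Patch 1| − |Patch 1∩Patch 2| = 21 − 4 = 17.00.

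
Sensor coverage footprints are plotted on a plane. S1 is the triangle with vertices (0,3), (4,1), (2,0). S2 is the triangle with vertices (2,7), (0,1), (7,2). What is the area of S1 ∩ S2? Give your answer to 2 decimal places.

The intersection is the polygon with vertices (3.111,1.444), (1.217,1.174), (0.444,2.333), (0.571,2.714).
By the shoelace formula its area is 1.77.

1.77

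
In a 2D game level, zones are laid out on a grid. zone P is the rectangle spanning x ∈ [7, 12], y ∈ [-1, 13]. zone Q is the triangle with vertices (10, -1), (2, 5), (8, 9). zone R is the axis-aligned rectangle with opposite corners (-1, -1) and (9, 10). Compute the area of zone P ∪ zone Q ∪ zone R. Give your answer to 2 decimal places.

By inclusion–exclusion:
Individual areas: |zone P| = 70, |zone Q| = 34, |zone R| = 110.
|zone P∩zone Q| = 16.2917.
|zone P∩zone R|: x∈[7,9], y∈[-1,10] → 2·11 = 22.
|zone Q∩zone R| = 31.875.
|zone P∩zone Q∩zone R| = 14.1667.
|zone P ∪ zone Q ∪ zone R| = 214 − 70.1667 + 14.1667 = 158.00.

158.00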